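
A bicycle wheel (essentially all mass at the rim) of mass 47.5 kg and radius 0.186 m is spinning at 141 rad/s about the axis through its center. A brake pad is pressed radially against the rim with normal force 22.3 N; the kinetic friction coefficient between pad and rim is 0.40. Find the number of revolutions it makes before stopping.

I = MR² = (47.5)(0.186)² = 1.643 kg·m².
Friction force f = μN = (0.40)(22.3) = 8.920 N at the rim; torque magnitude τ = fR = 1.659 N·m, opposing ω.
|α| = τ/I = 1.659/1.643 = 1.010 rad/s² (deceleration).
ω² = ω₀² − 2|α|θ with ω = 0 ⇒ θ = ω₀²/(2|α|) = 9846 rad = 1567 rev.

≈ 1570 revolutions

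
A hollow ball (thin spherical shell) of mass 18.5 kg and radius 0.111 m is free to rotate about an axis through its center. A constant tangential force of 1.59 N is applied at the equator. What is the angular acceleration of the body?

I = (2/3)MR² = (2/3)(18.5)(0.111)² = 0.1520 kg·m².
τ = F R = (1.59)(0.111) = 0.1765 N·m.
Newton's second law for rotation, τ = Iα, gives α = τ/I = 0.1765/0.1520 = 1.161 rad/s².

α ≈ 1.16 rad/s²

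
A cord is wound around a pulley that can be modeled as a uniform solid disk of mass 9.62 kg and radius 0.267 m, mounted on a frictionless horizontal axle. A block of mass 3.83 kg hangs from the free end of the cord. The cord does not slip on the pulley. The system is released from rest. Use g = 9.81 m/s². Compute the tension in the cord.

I = ½MR² = (1/2)(9.62)(0.267)² = 0.3429 kg·m².
Block: mg − T = ma. Pulley: TR = Iα. No-slip: a = αR, so T = (I/R²)a = 4.810·a.
Then mg = (m + 4.810)a, so a = (3.83)(9.81)/(3.83 + 4.810) = 4.349 m/s².
T = 4.810·a = 20.92 N.

T ≈ 20.9 N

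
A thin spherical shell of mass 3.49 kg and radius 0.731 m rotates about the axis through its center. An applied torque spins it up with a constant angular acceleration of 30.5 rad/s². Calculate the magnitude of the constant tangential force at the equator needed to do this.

I = (2/3)MR² = (2/3)(3.49)(0.731)² = 1.243 kg·m².
The required torque is τ = Iα = (1.243)(30.50) = 37.92 N·m.
A tangential force at the equator gives τ = FR, so F = τ/R = 37.92/0.731 = 51.87 N.

F ≈ 51.9 N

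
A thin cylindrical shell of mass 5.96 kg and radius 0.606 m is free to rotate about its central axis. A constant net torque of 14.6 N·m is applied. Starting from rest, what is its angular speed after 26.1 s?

ω ≈ 174 rad/s

I = MR² = (5.96)(0.606)² = 2.189 kg·m².
α = τ/I = 14.6/2.189 = 6.671 rad/s².
ω = ω₀ + αt = 0 + (6.671)(26.1) = 174.1 rad/s.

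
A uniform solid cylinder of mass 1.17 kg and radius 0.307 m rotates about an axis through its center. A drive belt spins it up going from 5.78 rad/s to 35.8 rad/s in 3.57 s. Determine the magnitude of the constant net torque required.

τ ≈ 0.464 N·m

I = ½MR² = (1/2)(1.17)(0.307)² = 0.05514 kg·m².
α = Δω/Δt = (35.8 − 5.78)/3.57 = 8.409 rad/s².
τ = Iα = (0.05514)(8.409) = 0.4636 N·m.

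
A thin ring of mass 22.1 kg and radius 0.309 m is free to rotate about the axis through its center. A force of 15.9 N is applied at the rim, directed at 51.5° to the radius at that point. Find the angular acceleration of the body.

I = MR² = (22.1)(0.309)² = 2.110 kg·m².
Only the tangential component produces torque: τ = F R sinθ = (15.9)(0.309) sin 51.5° = 3.845 N·m.
From τ = Iα: α = 3.845/2.110 = 1.822 rad/s².

α ≈ 1.82 rad/s²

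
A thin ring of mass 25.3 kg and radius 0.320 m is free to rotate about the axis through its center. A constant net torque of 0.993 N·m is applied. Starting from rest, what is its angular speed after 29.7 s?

I = MR² = (25.3)(0.320)² = 2.591 kg·m².
α = τ/I = 0.993/2.591 = 0.3833 rad/s².
ω = ω₀ + αt = 0 + (0.3833)(29.7) = 11.38 rad/s.

ω ≈ 11.4 rad/s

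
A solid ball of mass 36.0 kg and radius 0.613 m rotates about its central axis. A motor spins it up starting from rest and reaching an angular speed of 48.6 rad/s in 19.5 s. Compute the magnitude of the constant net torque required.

I = (2/5)MR² = (2/5)(36.0)(0.613)² = 5.411 kg·m².
α = Δω/Δt = (48.6 − 0)/19.5 = 2.492 rad/s².
τ = Iα = (5.411)(2.492) = 13.49 N·m.

τ ≈ 13.5 N·m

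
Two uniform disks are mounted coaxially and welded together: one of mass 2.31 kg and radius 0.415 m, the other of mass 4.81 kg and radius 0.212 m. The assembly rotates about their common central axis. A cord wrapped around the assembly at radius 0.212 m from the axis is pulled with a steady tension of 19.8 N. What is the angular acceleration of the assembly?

α ≈ 13.7 rad/s²

I = ½M₁R₁² + ½M₂R₂² = ½(2.31)(0.415)² + ½(4.81)(0.212)² = 0.3070 kg·m².
τ = F r = (19.8)(0.212) = 4.198 N·m.
α = τ/I = 4.198/0.3070 = 13.67 rad/s².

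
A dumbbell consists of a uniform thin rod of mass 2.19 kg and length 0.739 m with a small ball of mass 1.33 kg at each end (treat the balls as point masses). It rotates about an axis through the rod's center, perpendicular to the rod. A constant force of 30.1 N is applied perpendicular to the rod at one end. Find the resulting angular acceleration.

α ≈ 24.0 rad/s²

I_rod = (1/12)ML² = (1/12)(2.19)(0.739)² = 0.09967 kg·m².
I_balls = 2·m·(L/2)² = 2(1.33)(0.3695)² = 0.3632 kg·m².
Total I = 0.4628 kg·m².
τ = F·(L/2) = (30.1)(0.369) = 11.12 N·m.
α = τ/I = 11.12/0.4628 = 24.03 rad/s².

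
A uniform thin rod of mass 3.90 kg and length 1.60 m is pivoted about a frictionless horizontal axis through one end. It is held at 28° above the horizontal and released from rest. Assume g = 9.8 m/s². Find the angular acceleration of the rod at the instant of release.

About the pivot, I = (1/3)ML² = (1/3)(3.90)(1.60)² = 3.328 kg·m².
The weight acts at the center, a distance L/2 = 0.8000 m from the pivot; τ = Mg(L/2) cos 28° = 27.00 N·m.
α = τ/I = 27.00/3.328 = 8.112 rad/s².

α ≈ 8.11 rad/s²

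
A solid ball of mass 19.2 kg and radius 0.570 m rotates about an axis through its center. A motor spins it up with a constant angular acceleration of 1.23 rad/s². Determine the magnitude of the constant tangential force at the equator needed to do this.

I = (2/5)MR² = (2/5)(19.2)(0.570)² = 2.495 kg·m².
The required torque is τ = Iα = (2.495)(1.230) = 3.069 N·m.
A tangential force at the equator gives τ = FR, so F = τ/R = 3.069/0.570 = 5.384 N.

F ≈ 5.38 N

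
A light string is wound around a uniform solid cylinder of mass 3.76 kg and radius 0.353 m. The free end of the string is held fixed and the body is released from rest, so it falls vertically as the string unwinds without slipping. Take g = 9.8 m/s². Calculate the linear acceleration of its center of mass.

a ≈ 6.53 m/s²

Translation: Mg − T = Ma. Rotation about the center: TR = Iα with I = ½MR².
With a = αR: T = (I/R²)a = (1/2)M a, so Mg = (1 + 0.5000)Ma.
a = g/(1 + 0.5000) = 9.8/1.500 = 6.533 m/s².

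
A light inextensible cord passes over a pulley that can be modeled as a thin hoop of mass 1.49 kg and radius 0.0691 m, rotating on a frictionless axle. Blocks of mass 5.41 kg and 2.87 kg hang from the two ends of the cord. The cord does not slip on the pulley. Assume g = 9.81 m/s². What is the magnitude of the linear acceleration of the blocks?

I = MR² = (1.49)(0.0691)² = 0.007114 kg·m².
Heavier block: m₁g − T₁ = m₁a. Lighter block: T₂ − m₂g = m₂a.
Pulley: (T₁ − T₂)R = Iα = I(a/R), so T₁ − T₂ = (I/R²)a = 1·M_p a = 1.490·a.
Adding the three: (m₁ − m₂)g = (m₁ + m₂ + 1.490)a, so a = (5.41 − 2.87)(9.81)/(5.41 + 2.87 + 1.490) = 2.550 m/s².

a ≈ 2.55 m/s²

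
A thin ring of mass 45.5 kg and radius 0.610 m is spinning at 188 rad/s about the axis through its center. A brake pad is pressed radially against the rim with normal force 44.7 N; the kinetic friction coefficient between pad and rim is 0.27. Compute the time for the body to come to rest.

t ≈ 432 s

I = MR² = (45.5)(0.610)² = 16.93 kg·m².
Friction force f = μN = (0.27)(44.7) = 12.07 N at the rim; torque magnitude τ = fR = 7.362 N·m, opposing ω.
|α| = τ/I = 7.362/16.93 = 0.4348 rad/s² (deceleration).
0 = ω₀ − |α|t ⇒ t = ω₀/|α| = 188/0.4348 = 432.3 s.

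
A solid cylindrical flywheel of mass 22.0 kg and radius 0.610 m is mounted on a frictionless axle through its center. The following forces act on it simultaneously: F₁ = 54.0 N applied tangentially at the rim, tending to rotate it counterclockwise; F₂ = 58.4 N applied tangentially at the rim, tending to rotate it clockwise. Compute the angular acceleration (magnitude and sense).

α ≈ 0.656 rad/s², clockwise

I = ½MR² = (1/2)(22.0)(0.610)² = 4.093 kg·m².
Taking counterclockwise as positive: τ₁ = +(54.0)(0.610) = +32.94 N·m; τ₂ = −(58.4)(0.610) = −35.62 N·m.
Net torque τ = -2.684 N·m.
α = τ/I = -2.684/4.093 = -0.6557 rad/s².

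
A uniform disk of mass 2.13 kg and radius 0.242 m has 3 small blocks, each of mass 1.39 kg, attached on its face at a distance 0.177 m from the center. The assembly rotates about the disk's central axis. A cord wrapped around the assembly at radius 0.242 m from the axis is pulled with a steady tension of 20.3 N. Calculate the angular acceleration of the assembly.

α ≈ 25.5 rad/s²

I_disk = ½MR² = ½(2.13)(0.242)² = 0.06237 kg·m².
I_blocks = 3·m·r² = 3(1.39)(0.177)² = 0.1306 kg·m².
Total I = 0.1930 kg·m².
τ = F r = (20.3)(0.242) = 4.913 N·m.
α = τ/I = 4.913/0.1930 = 25.45 rad/s².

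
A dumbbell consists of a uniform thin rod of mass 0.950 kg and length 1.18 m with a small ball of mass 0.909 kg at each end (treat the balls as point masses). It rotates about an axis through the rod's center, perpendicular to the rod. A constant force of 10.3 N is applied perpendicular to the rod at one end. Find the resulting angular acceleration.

I_rod = (1/12)ML² = (1/12)(0.950)(1.18)² = 0.1102 kg·m².
I_balls = 2·m·(L/2)² = 2(0.909)(0.5900)² = 0.6328 kg·m².
Total I = 0.7431 kg·m².
τ = F·(L/2) = (10.3)(0.590) = 6.077 N·m.
α = τ/I = 6.077/0.7431 = 8.178 rad/s².

α ≈ 8.18 rad/s²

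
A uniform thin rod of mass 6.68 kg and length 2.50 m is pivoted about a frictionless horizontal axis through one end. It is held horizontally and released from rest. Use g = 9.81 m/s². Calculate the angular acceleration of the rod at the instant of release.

About the pivot, I = (1/3)ML² = (1/3)(6.68)(2.50)² = 13.92 kg·m².
The weight acts at the center, a distance L/2 = 1.250 m from the pivot; τ = Mg(L/2) = 81.91 N·m.
α = τ/I = 81.91/13.92 = 5.886 rad/s².

α ≈ 5.89 rad/s²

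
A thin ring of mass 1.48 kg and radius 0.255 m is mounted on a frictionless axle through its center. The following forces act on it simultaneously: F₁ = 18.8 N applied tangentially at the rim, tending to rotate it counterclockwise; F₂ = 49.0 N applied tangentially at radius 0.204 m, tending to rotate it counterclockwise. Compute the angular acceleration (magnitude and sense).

α ≈ 154 rad/s², counterclockwise

I = MR² = (1.48)(0.255)² = 0.09624 kg·m².
Taking counterclockwise as positive: τ₁ = +(18.8)(0.255) = +4.794 N·m; τ₂ = +(49.0)(0.204) = +9.996 N·m.
Net torque τ = 14.79 N·m.
α = τ/I = 14.79/0.09624 = 153.7 rad/s².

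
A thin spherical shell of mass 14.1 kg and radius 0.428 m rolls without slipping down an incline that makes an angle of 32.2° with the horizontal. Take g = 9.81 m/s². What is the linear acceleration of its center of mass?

Translation along the incline: Mg sinθ − f = Ma.
Rotation about the center: fR = Iα with I = (2/3)MR². No-slip gives a = αR, so f = (I/R²)a = (2/3)M a.
Substituting: Mg sinθ = (1 + 0.6667)Ma, so a = g sinθ/(1 + 0.6667) = (9.81) sin 32.2° / 1.667 = 3.137 m/s².

a ≈ 3.14 m/s²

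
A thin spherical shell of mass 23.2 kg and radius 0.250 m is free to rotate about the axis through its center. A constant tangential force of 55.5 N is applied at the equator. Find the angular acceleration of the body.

I = (2/3)MR² = (2/3)(23.2)(0.250)² = 0.9667 kg·m².
τ = F R = (55.5)(0.250) = 13.88 N·m.
Newton's second law for rotation, τ = Iα, gives α = τ/I = 13.88/0.9667 = 14.35 rad/s².

α ≈ 14.4 rad/s²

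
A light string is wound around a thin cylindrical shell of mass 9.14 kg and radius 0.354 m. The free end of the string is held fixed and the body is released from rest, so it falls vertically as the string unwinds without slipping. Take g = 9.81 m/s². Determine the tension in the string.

Translation: Mg − T = Ma. Rotation about the center: TR = Iα with I = MR².
With a = αR: T = (I/R²)a = M a, so Mg = (1 + 1.000)Ma.
a = g/(1 + 1.000) = 9.81/2.000 = 4.905 m/s².
T = 1.000·M·a = (1.000)(9.14)(4.905) = 44.83 N.

T ≈ 44.8 N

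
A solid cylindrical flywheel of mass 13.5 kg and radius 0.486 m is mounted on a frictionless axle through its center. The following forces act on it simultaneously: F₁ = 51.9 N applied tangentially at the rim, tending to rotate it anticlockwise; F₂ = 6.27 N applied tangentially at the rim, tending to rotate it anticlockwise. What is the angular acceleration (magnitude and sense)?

α ≈ 17.7 rad/s², anticlockwise

I = ½MR² = (1/2)(13.5)(0.486)² = 1.594 kg·m².
Taking anticlockwise as positive: τ₁ = +(51.9)(0.486) = +25.22 N·m; τ₂ = +(6.27)(0.486) = +3.047 N·m.
Net torque τ = 28.27 N·m.
α = τ/I = 28.27/1.594 = 17.73 rad/s².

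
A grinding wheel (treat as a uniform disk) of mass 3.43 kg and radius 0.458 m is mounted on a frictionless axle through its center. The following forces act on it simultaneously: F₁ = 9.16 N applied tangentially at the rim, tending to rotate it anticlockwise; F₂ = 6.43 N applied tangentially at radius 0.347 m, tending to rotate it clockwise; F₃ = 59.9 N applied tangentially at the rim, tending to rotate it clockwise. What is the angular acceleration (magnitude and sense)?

α ≈ 70.8 rad/s², clockwise

I = ½MR² = (1/2)(3.43)(0.458)² = 0.3597 kg·m².
Taking anticlockwise as positive: τ₁ = +(9.16)(0.458) = +4.195 N·m; τ₂ = −(6.43)(0.347) = −2.231 N·m; τ₃ = −(59.9)(0.458) = −27.43 N·m.
Net torque τ = -25.47 N·m.
α = τ/I = -25.47/0.3597 = -70.80 rad/s².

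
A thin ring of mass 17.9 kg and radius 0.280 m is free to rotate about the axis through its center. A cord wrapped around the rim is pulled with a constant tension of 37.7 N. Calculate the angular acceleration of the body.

α ≈ 7.52 rad/s²

I = MR² = (17.9)(0.280)² = 1.403 kg·m².
τ = F R = (37.7)(0.280) = 10.56 N·m.
Newton's second law for rotation, τ = Iα, gives α = τ/I = 10.56/1.403 = 7.522 rad/s².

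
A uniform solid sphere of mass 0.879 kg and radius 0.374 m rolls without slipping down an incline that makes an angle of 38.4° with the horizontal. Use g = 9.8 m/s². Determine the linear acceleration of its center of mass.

a ≈ 4.35 m/s²

Translation along the incline: Mg sinθ − f = Ma.
Rotation about the center: fR = Iα with I = (2/5)MR². No-slip gives a = αR, so f = (I/R²)a = (2/5)M a.
Substituting: Mg sinθ = (1 + 0.4000)Ma, so a = g sinθ/(1 + 0.4000) = (9.8) sin 38.4° / 1.400 = 4.348 m/s².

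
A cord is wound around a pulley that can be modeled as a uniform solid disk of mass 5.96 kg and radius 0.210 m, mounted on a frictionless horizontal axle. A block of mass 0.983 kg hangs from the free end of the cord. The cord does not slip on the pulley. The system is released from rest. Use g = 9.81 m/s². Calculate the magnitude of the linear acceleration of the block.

a ≈ 2.43 m/s²

I = ½MR² = (1/2)(5.96)(0.210)² = 0.1314 kg·m².
Block: mg − T = ma. Pulley: TR = Iα. No-slip: a = αR, so T = (I/R²)a = 2.980·a.
Then mg = (m + 2.980)a, so a = (0.983)(9.81)/(0.983 + 2.980) = 2.433 m/s².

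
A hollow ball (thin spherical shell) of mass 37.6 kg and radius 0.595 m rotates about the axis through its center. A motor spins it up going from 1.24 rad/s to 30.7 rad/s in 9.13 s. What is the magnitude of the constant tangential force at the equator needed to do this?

F ≈ 48.1 N

I = (2/3)MR² = (2/3)(37.6)(0.595)² = 8.874 kg·m².
α = Δω/Δt = (30.7 − 1.24)/9.13 = 3.227 rad/s².
The required torque is τ = Iα = (8.874)(3.227) = 28.63 N·m.
A tangential force at the equator gives τ = FR, so F = τ/R = 28.63/0.595 = 48.13 N.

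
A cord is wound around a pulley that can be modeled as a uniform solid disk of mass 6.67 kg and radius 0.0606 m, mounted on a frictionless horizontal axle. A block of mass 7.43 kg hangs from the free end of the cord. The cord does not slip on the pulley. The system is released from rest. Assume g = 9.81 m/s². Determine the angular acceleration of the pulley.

α ≈ 112 rad/s²

I = ½MR² = (1/2)(6.67)(0.0606)² = 0.01225 kg·m².
Block: mg − T = ma. Pulley: TR = Iα. No-slip: a = αR, so T = (I/R²)a = 3.335·a.
Then mg = (m + 3.335)a, so a = (7.43)(9.81)/(7.43 + 3.335) = 6.771 m/s².
α = a/R = 6.771/0.0606 = 111.7 rad/s².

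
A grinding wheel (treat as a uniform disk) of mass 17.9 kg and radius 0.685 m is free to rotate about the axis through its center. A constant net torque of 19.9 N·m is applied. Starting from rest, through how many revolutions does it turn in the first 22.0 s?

I = ½MR² = (1/2)(17.9)(0.685)² = 4.200 kg·m².
α = τ/I = 19.9/4.200 = 4.739 rad/s².
θ = ½αt² = ½(4.739)(22.0)² = 1147 rad.
Revolutions = θ/(2π) = 182.5.

≈ 183 revolutions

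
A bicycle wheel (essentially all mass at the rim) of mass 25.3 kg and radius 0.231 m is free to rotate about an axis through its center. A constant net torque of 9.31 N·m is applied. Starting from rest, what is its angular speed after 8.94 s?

ω ≈ 61.7 rad/s

I = MR² = (25.3)(0.231)² = 1.350 kg·m².
α = τ/I = 9.31/1.350 = 6.896 rad/s².
ω = ω₀ + αt = 0 + (6.896)(8.94) = 61.65 rad/s.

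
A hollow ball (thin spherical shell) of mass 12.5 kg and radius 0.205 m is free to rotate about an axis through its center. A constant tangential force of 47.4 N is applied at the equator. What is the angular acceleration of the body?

I = (2/3)MR² = (2/3)(12.5)(0.205)² = 0.3502 kg·m².
τ = F R = (47.4)(0.205) = 9.717 N·m.
Newton's second law for rotation, τ = Iα, gives α = τ/I = 9.717/0.3502 = 27.75 rad/s².

α ≈ 27.7 rad/s²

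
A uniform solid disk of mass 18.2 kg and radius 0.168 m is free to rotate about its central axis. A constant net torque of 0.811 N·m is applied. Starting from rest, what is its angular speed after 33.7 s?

ω ≈ 106 rad/s

I = ½MR² = (1/2)(18.2)(0.168)² = 0.2568 kg·m².
α = τ/I = 0.811/0.2568 = 3.158 rad/s².
ω = ω₀ + αt = 0 + (3.158)(33.7) = 106.4 rad/s.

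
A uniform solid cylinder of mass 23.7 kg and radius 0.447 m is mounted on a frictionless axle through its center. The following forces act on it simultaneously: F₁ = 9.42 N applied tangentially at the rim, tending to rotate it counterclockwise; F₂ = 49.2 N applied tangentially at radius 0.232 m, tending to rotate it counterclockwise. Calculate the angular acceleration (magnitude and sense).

I = ½MR² = (1/2)(23.7)(0.447)² = 2.368 kg·m².
Taking counterclockwise as positive: τ₁ = +(9.42)(0.447) = +4.211 N·m; τ₂ = +(49.2)(0.232) = +11.41 N·m.
Net torque τ = 15.63 N·m.
α = τ/I = 15.63/2.368 = 6.599 rad/s².

α ≈ 6.60 rad/s², counterclockwise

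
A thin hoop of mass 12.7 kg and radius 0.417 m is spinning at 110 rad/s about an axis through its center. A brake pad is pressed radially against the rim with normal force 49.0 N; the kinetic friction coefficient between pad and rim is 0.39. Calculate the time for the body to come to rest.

I = MR² = (12.7)(0.417)² = 2.208 kg·m².
Friction force f = μN = (0.39)(49.0) = 19.11 N at the rim; torque magnitude τ = fR = 7.969 N·m, opposing ω.
|α| = τ/I = 7.969/2.208 = 3.608 rad/s² (deceleration).
0 = ω₀ − |α|t ⇒ t = ω₀/|α| = 110/3.608 = 30.48 s.

t ≈ 30.5 s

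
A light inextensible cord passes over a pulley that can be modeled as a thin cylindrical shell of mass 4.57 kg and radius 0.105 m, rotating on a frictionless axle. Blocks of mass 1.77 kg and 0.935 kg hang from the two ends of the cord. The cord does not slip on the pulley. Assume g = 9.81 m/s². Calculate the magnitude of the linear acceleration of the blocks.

I = MR² = (4.57)(0.105)² = 0.05038 kg·m².
Heavier block: m₁g − T₁ = m₁a. Lighter block: T₂ − m₂g = m₂a.
Pulley: (T₁ − T₂)R = Iα = I(a/R), so T₁ − T₂ = (I/R²)a = 1·M_p a = 4.570·a.
Adding the three: (m₁ − m₂)g = (m₁ + m₂ + 4.570)a, so a = (1.77 − 0.935)(9.81)/(1.77 + 0.935 + 4.570) = 1.126 m/s².

a ≈ 1.13 m/s²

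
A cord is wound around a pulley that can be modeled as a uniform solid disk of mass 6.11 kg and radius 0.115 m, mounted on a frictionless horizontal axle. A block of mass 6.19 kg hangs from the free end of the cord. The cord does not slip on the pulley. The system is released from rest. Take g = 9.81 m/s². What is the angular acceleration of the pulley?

α ≈ 57.1 rad/s²

I = ½MR² = (1/2)(6.11)(0.115)² = 0.04040 kg·m².
Block: mg − T = ma. Pulley: TR = Iα. No-slip: a = αR, so T = (I/R²)a = 3.055·a.
Then mg = (m + 3.055)a, so a = (6.19)(9.81)/(6.19 + 3.055) = 6.568 m/s².
α = a/R = 6.568/0.115 = 57.12 rad/s².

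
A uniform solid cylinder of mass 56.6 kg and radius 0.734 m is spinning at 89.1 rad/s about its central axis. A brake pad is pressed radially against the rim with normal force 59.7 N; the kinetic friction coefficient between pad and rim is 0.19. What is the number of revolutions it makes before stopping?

I = ½MR² = (1/2)(56.6)(0.734)² = 15.25 kg·m².
Friction force f = μN = (0.19)(59.7) = 11.34 N at the rim; torque magnitude τ = fR = 8.326 N·m, opposing ω.
|α| = τ/I = 8.326/15.25 = 0.5461 rad/s² (deceleration).
ω² = ω₀² − 2|α|θ with ω = 0 ⇒ θ = ω₀²/(2|α|) = 7269 rad = 1157 rev.

≈ 1160 revolutions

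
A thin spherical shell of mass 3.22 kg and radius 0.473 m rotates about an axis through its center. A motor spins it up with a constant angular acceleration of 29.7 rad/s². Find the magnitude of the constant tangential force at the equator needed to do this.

I = (2/3)MR² = (2/3)(3.22)(0.473)² = 0.4803 kg·m².
The required torque is τ = Iα = (0.4803)(29.70) = 14.26 N·m.
A tangential force at the equator gives τ = FR, so F = τ/R = 14.26/0.473 = 30.16 N.

F ≈ 30.2 N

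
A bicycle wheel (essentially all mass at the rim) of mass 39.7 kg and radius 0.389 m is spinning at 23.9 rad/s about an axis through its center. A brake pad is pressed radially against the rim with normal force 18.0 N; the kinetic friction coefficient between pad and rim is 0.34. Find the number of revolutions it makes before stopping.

≈ 115 revolutions

I = MR² = (39.7)(0.389)² = 6.007 kg·m².
Friction force f = μN = (0.34)(18.0) = 6.120 N at the rim; torque magnitude τ = fR = 2.381 N·m, opposing ω.
|α| = τ/I = 2.381/6.007 = 0.3963 rad/s² (deceleration).
ω² = ω₀² − 2|α|θ with ω = 0 ⇒ θ = ω₀²/(2|α|) = 720.7 rad = 114.7 rev.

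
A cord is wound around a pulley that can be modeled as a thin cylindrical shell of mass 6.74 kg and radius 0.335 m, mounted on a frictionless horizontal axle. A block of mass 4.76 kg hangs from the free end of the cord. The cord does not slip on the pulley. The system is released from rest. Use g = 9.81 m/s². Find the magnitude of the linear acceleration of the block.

a ≈ 4.06 m/s²

I = MR² = (6.74)(0.335)² = 0.7564 kg·m².
Block: mg − T = ma. Pulley: TR = Iα. No-slip: a = αR, so T = (I/R²)a = 6.740·a.
Then mg = (m + 6.740)a, so a = (4.76)(9.81)/(4.76 + 6.740) = 4.060 m/s².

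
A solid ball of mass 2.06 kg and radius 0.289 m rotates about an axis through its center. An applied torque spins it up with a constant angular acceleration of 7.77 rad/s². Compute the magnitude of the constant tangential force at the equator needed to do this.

F ≈ 1.85 N

I = (2/5)MR² = (2/5)(2.06)(0.289)² = 0.06882 kg·m².
The required torque is τ = Iα = (0.06882)(7.770) = 0.5347 N·m.
A tangential force at the equator gives τ = FR, so F = τ/R = 0.5347/0.289 = 1.850 N.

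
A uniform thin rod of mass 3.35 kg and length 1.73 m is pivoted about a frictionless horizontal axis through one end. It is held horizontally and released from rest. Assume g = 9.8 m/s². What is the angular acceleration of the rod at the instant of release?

α ≈ 8.50 rad/s²

About the pivot, I = (1/3)ML² = (1/3)(3.35)(1.73)² = 3.342 kg·m².
The weight acts at the center, a distance L/2 = 0.8650 m from the pivot; τ = Mg(L/2) = 28.40 N·m.
α = τ/I = 28.40/3.342 = 8.497 rad/s².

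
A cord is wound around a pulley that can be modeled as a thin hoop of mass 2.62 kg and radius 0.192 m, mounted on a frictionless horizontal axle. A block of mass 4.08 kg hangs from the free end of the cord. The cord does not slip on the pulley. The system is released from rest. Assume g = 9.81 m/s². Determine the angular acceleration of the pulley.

I = MR² = (2.62)(0.192)² = 0.09658 kg·m².
Block: mg − T = ma. Pulley: TR = Iα. No-slip: a = αR, so T = (I/R²)a = 2.620·a.
Then mg = (m + 2.620)a, so a = (4.08)(9.81)/(4.08 + 2.620) = 5.974 m/s².
α = a/R = 5.974/0.192 = 31.11 rad/s².

α ≈ 31.1 rad/s²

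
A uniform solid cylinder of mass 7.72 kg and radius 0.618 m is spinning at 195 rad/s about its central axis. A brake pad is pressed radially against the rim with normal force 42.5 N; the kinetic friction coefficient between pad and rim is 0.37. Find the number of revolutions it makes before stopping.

≈ 459 revolutions

I = ½MR² = (1/2)(7.72)(0.618)² = 1.474 kg·m².
Friction force f = μN = (0.37)(42.5) = 15.72 N at the rim; torque magnitude τ = fR = 9.718 N·m, opposing ω.
|α| = τ/I = 9.718/1.474 = 6.592 rad/s² (deceleration).
ω² = ω₀² − 2|α|θ with ω = 0 ⇒ θ = ω₀²/(2|α|) = 2884 rad = 459.0 rev.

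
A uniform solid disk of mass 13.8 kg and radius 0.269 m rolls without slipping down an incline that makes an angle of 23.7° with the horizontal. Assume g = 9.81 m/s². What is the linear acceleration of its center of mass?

a ≈ 2.63 m/s²

Translation along the incline: Mg sinθ − f = Ma.
Rotation about the center: fR = Iα with I = ½MR². No-slip gives a = αR, so f = (I/R²)a = (1/2)M a.
Substituting: Mg sinθ = (1 + 0.5000)Ma, so a = g sinθ/(1 + 0.5000) = (9.81) sin 23.7° / 1.500 = 2.629 m/s².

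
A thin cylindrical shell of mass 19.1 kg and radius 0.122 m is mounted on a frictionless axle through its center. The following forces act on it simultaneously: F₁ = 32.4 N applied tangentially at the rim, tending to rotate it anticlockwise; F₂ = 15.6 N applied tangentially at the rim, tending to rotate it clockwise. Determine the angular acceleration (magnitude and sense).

I = MR² = (19.1)(0.122)² = 0.2843 kg·m².
Taking anticlockwise as positive: τ₁ = +(32.4)(0.122) = +3.953 N·m; τ₂ = −(15.6)(0.122) = −1.903 N·m.
Net torque τ = 2.050 N·m.
α = τ/I = 2.050/0.2843 = 7.210 rad/s².

α ≈ 7.21 rad/s², anticlockwise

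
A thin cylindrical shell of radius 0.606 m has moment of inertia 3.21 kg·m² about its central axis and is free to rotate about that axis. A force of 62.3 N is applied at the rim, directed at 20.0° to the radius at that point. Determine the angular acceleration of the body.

Only the tangential component produces torque: τ = F R sinθ = (62.3)(0.606) sin 20.0° = 12.91 N·m.
From τ = Iα: α = 12.91/3.210 = 4.023 rad/s².

α ≈ 4.02 rad/s²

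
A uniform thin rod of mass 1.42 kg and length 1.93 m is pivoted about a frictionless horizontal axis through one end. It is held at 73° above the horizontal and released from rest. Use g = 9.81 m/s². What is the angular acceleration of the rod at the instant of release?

About the pivot, I = (1/3)ML² = (1/3)(1.42)(1.93)² = 1.763 kg·m².
The weight acts at the center, a distance L/2 = 0.9650 m from the pivot; τ = Mg(L/2) cos 73° = 3.930 N·m.
α = τ/I = 3.930/1.763 = 2.229 rad/s².

α ≈ 2.23 rad/s²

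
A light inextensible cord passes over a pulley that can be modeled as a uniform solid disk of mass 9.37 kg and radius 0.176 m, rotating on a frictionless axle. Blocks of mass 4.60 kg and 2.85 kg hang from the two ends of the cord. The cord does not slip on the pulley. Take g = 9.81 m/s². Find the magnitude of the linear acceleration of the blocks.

I = ½MR² = (1/2)(9.37)(0.176)² = 0.1451 kg·m².
Heavier block: m₁g − T₁ = m₁a. Lighter block: T₂ − m₂g = m₂a.
Pulley: (T₁ − T₂)R = Iα = I(a/R), so T₁ − T₂ = (I/R²)a = (1/2)M_p a = 4.685·a.
Adding the three: (m₁ − m₂)g = (m₁ + m₂ + 4.685)a, so a = (4.60 − 2.85)(9.81)/(4.60 + 2.85 + 4.685) = 1.415 m/s².

a ≈ 1.41 m/s²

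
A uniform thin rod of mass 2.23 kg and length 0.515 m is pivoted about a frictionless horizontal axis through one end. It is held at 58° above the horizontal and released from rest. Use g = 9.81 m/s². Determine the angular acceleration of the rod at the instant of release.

α ≈ 15.1 rad/s²

About the pivot, I = (1/3)ML² = (1/3)(2.23)(0.515)² = 0.1972 kg·m².
The weight acts at the center, a distance L/2 = 0.2575 m from the pivot; τ = Mg(L/2) cos 58° = 2.985 N·m.
α = τ/I = 2.985/0.1972 = 15.14 rad/s².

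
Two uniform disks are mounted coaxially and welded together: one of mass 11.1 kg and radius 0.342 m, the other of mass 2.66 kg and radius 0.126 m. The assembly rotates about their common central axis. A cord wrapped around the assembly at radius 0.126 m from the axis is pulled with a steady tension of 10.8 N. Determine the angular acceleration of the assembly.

I = ½M₁R₁² + ½M₂R₂² = ½(11.1)(0.342)² + ½(2.66)(0.126)² = 0.6703 kg·m².
τ = F r = (10.8)(0.126) = 1.361 N·m.
α = τ/I = 1.361/0.6703 = 2.030 rad/s².

α ≈ 2.03 rad/s²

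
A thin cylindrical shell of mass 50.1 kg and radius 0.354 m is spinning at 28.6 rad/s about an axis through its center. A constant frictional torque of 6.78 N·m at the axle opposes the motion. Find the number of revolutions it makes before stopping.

I = MR² = (50.1)(0.354)² = 6.278 kg·m².
The net torque has magnitude 6.78 N·m, opposing ω.
|α| = τ/I = 6.780/6.278 = 1.080 rad/s² (deceleration).
ω² = ω₀² − 2|α|θ with ω = 0 ⇒ θ = ω₀²/(2|α|) = 378.7 rad = 60.27 rev.

≈ 60.3 revolutions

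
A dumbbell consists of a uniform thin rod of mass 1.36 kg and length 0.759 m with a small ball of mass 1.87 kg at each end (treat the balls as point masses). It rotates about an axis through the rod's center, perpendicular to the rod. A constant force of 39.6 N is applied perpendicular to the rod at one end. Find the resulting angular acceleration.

I_rod = (1/12)ML² = (1/12)(1.36)(0.759)² = 0.06529 kg·m².
I_balls = 2·m·(L/2)² = 2(1.87)(0.3795)² = 0.5386 kg·m².
Total I = 0.6039 kg·m².
τ = F·(L/2) = (39.6)(0.380) = 15.03 N·m.
α = τ/I = 15.03/0.6039 = 24.88 rad/s².

α ≈ 24.9 rad/s²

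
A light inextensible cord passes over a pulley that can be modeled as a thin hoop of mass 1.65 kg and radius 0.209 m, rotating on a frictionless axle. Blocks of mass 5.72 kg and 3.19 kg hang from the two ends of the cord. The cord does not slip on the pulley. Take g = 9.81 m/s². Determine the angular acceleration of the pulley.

I = MR² = (1.65)(0.209)² = 0.07207 kg·m².
Heavier block: m₁g − T₁ = m₁a. Lighter block: T₂ − m₂g = m₂a.
Pulley: (T₁ − T₂)R = Iα = I(a/R), so T₁ − T₂ = (I/R²)a = 1·M_p a = 1.650·a.
Adding the three: (m₁ − m₂)g = (m₁ + m₂ + 1.650)a, so a = (5.72 − 3.19)(9.81)/(5.72 + 3.19 + 1.650) = 2.350 m/s².
α = a/R = 2.350/0.209 = 11.25 rad/s².

α ≈ 11.2 rad/s²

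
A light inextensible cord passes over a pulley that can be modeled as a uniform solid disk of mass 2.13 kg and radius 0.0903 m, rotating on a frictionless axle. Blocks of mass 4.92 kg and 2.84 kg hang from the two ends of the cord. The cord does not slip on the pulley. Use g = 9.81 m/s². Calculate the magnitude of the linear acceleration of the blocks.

a ≈ 2.31 m/s²

I = ½MR² = (1/2)(2.13)(0.0903)² = 0.008684 kg·m².
Heavier block: m₁g − T₁ = m₁a. Lighter block: T₂ − m₂g = m₂a.
Pulley: (T₁ − T₂)R = Iα = I(a/R), so T₁ − T₂ = (I/R²)a = (1/2)M_p a = 1.065·a.
Adding the three: (m₁ − m₂)g = (m₁ + m₂ + 1.065)a, so a = (4.92 − 2.84)(9.81)/(4.92 + 2.84 + 1.065) = 2.312 m/s².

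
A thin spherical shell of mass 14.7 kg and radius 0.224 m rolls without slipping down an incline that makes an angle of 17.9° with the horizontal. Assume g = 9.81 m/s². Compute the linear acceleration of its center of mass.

a ≈ 1.81 m/s²

Translation along the incline: Mg sinθ − f = Ma.
Rotation about the center: fR = Iα with I = (2/3)MR². No-slip gives a = αR, so f = (I/R²)a = (2/3)M a.
Substituting: Mg sinθ = (1 + 0.6667)Ma, so a = g sinθ/(1 + 0.6667) = (9.81) sin 17.9° / 1.667 = 1.809 m/s².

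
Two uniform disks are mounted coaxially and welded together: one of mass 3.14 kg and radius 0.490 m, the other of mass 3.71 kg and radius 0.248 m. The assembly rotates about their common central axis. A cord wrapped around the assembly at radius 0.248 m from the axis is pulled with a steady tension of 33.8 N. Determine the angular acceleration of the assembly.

α ≈ 17.1 rad/s²

I = ½M₁R₁² + ½M₂R₂² = ½(3.14)(0.490)² + ½(3.71)(0.248)² = 0.4910 kg·m².
τ = F r = (33.8)(0.248) = 8.382 N·m.
α = τ/I = 8.382/0.4910 = 17.07 rad/s².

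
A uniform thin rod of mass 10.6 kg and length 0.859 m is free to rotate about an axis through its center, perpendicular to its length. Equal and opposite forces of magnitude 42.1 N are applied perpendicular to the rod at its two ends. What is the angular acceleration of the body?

I = (1/12)ML² = (1/12)(10.6)(0.859)² = 0.6518 kg·m².
The couple gives τ = F·(L/2) + F·(L/2) = F L = (42.1)(0.859) = 36.16 N·m.
Newton's second law for rotation, τ = Iα, gives α = τ/I = 36.16/0.6518 = 55.48 rad/s².

α ≈ 55.5 rad/s²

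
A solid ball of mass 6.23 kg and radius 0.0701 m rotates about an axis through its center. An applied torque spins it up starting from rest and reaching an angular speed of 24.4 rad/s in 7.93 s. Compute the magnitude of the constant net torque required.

τ ≈ 0.0377 N·m

I = (2/5)MR² = (2/5)(6.23)(0.0701)² = 0.01225 kg·m².
α = Δω/Δt = (24.4 − 0)/7.93 = 3.077 rad/s².
τ = Iα = (0.01225)(3.077) = 0.03768 N·m.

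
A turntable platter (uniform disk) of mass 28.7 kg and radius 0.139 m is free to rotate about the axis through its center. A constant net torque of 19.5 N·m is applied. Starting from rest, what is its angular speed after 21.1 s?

ω ≈ 1480 rad/s

I = ½MR² = (1/2)(28.7)(0.139)² = 0.2773 kg·m².
α = τ/I = 19.5/0.2773 = 70.33 rad/s².
ω = ω₀ + αt = 0 + (70.33)(21.1) = 1484 rad/s.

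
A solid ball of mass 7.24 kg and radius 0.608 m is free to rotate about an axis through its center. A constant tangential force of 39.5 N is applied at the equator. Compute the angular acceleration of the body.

I = (2/5)MR² = (2/5)(7.24)(0.608)² = 1.071 kg·m².
τ = F R = (39.5)(0.608) = 24.02 N·m.
From τ = Iα: α = 24.02/1.071 = 22.43 rad/s².

α ≈ 22.4 rad/s²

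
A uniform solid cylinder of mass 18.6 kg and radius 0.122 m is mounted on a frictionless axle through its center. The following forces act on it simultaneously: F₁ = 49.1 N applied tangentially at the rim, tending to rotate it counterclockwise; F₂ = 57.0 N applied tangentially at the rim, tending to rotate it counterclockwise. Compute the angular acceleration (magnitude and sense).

I = ½MR² = (1/2)(18.6)(0.122)² = 0.1384 kg·m².
Taking counterclockwise as positive: τ₁ = +(49.1)(0.122) = +5.990 N·m; τ₂ = +(57.0)(0.122) = +6.954 N·m.
Net torque τ = 12.94 N·m.
α = τ/I = 12.94/0.1384 = 93.51 rad/s².

α ≈ 93.5 rad/s², counterclockwise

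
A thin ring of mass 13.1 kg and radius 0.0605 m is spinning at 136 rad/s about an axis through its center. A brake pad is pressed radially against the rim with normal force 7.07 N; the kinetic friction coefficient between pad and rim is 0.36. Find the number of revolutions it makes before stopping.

I = MR² = (13.1)(0.0605)² = 0.04795 kg·m².
Friction force f = μN = (0.36)(7.07) = 2.545 N at the rim; torque magnitude τ = fR = 0.1540 N·m, opposing ω.
|α| = τ/I = 0.1540/0.04795 = 3.211 rad/s² (deceleration).
ω² = ω₀² − 2|α|θ with ω = 0 ⇒ θ = ω₀²/(2|α|) = 2880 rad = 458.3 rev.

≈ 458 revolutions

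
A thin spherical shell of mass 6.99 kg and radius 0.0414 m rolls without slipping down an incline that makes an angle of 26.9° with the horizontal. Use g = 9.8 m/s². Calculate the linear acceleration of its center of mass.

Translation along the incline: Mg sinθ − f = Ma.
Rotation about the center: fR = Iα with I = (2/3)MR². No-slip gives a = αR, so f = (I/R²)a = (2/3)M a.
Substituting: Mg sinθ = (1 + 0.6667)Ma, so a = g sinθ/(1 + 0.6667) = (9.8) sin 26.9° / 1.667 = 2.660 m/s².

a ≈ 2.66 m/s²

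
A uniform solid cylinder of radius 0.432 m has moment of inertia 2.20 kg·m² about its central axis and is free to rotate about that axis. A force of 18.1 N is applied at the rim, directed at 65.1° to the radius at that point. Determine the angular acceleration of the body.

Only the tangential component produces torque: τ = F R sinθ = (18.1)(0.432) sin 65.1° = 7.092 N·m.
Newton's second law for rotation, τ = Iα, gives α = τ/I = 7.092/2.200 = 3.224 rad/s².

α ≈ 3.22 rad/s²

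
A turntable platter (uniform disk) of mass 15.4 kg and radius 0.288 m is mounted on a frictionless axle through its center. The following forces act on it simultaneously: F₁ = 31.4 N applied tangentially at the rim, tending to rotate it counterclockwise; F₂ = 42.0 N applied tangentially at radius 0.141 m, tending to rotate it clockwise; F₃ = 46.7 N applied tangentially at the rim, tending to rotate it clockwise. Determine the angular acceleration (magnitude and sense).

α ≈ 16.2 rad/s², clockwise

I = ½MR² = (1/2)(15.4)(0.288)² = 0.6387 kg·m².
Taking counterclockwise as positive: τ₁ = +(31.4)(0.288) = +9.043 N·m; τ₂ = −(42.0)(0.141) = −5.922 N·m; τ₃ = −(46.7)(0.288) = −13.45 N·m.
Net torque τ = -10.33 N·m.
α = τ/I = -10.33/0.6387 = -16.17 rad/s².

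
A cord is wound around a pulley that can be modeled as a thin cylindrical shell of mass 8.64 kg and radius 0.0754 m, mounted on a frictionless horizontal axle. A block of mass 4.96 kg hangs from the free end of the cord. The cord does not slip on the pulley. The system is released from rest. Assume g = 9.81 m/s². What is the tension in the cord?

T ≈ 30.9 N

I = MR² = (8.64)(0.0754)² = 0.04912 kg·m².
Block: mg − T = ma. Pulley: TR = Iα. No-slip: a = αR, so T = (I/R²)a = 8.640·a.
Then mg = (m + 8.640)a, so a = (4.96)(9.81)/(4.96 + 8.640) = 3.578 m/s².
T = 8.640·a = 30.91 N.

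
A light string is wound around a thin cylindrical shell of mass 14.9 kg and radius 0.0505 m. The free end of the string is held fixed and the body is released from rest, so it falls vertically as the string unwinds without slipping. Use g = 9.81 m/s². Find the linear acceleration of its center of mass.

a ≈ 4.91 m/s²

Translation: Mg − T = Ma. Rotation about the center: TR = Iα with I = MR².
With a = αR: T = (I/R²)a = M a, so Mg = (1 + 1.000)Ma.
a = g/(1 + 1.000) = 9.81/2.000 = 4.905 m/s².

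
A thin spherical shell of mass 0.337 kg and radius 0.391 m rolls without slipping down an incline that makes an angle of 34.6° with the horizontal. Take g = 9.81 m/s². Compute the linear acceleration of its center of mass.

a ≈ 3.34 m/s²

Translation along the incline: Mg sinθ − f = Ma.
Rotation about the center: fR = Iα with I = (2/3)MR². No-slip gives a = αR, so f = (I/R²)a = (2/3)M a.
Substituting: Mg sinθ = (1 + 0.6667)Ma, so a = g sinθ/(1 + 0.6667) = (9.81) sin 34.6° / 1.667 = 3.342 m/s².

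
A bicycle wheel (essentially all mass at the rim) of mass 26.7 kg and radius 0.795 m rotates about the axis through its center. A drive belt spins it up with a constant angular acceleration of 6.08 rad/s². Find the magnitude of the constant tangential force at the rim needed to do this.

I = MR² = (26.7)(0.795)² = 16.88 kg·m².
The required torque is τ = Iα = (16.88)(6.080) = 102.6 N·m.
A tangential force at the rim gives τ = FR, so F = τ/R = 102.6/0.795 = 129.1 N.

F ≈ 129 N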